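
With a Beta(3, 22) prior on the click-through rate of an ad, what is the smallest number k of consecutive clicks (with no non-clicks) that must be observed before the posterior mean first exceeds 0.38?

k = 11

After k clicks and 0 non-clicks the posterior is Beta(3+k, 22), with mean (3+k)/(3+22+k).
Set (3+k)/(25+k) > 0.38 and solve: k > (0.38·25 − 3)/(1 − 0.38) = 10.484.
The smallest integer exceeding 10.484 is 11, and checking k=11: (14)/(36) = 0.3889 > 0.38.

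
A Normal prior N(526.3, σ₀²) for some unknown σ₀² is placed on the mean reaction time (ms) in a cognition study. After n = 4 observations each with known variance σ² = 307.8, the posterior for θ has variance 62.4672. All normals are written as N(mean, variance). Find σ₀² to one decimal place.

Posterior precision equals prior precision plus data precision: 1/σ_n² = 1/σ₀² + n/σ².
So 1/σ₀² = 1/62.4672 − 4/307.8 = 0.016008 − 0.012995 = 0.003013.
Hence σ₀² = 1/0.003013 ≈ 331.9.

σ₀² = 331.9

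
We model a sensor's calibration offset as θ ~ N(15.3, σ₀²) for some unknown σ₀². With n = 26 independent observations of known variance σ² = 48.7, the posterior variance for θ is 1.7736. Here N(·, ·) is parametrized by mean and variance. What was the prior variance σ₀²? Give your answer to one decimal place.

Posterior precision equals prior precision plus data precision: 1/σ_n² = 1/σ₀² + n/σ².
So 1/σ₀² = 1/1.7736 − 26/48.7 = 0.563825 − 0.533881 = 0.029944.
Hence σ₀² = 1/0.029944 ≈ 33.4.

σ₀² = 33.4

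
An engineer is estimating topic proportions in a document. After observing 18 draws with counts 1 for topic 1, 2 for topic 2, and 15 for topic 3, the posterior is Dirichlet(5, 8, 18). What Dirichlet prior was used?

Dirichlet(4, 6, 3)

For a Dirichlet(α) prior with multinomial counts c, the posterior is Dirichlet(α + c) componentwise.
Subtract each count from the matching posterior parameter: 5−1=4, 8−2=6, 18−15=3.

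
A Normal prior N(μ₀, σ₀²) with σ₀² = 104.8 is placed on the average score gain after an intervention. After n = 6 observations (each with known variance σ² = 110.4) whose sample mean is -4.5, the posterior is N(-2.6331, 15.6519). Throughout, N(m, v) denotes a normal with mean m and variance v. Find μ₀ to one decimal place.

The posterior mean is a precision-weighted average: μ_n = (τ₀μ₀ + τ_data·x̄)/(τ₀+τ_data), with τ₀=1/σ₀² and τ_data=n/σ².
Here τ₀ = 1/104.8 = 0.009542 and τ_data = 6/110.4 = 0.054348, so τ_n = 0.063890.
Rearranging for μ₀: μ₀ = (μ_n·τ_n − τ_data·x̄)/τ₀ = (-2.6331·0.063890 − 0.054348·-4.5) / 0.009542 = 0.076337/0.009542 ≈ 8.0.

μ₀ = 8.0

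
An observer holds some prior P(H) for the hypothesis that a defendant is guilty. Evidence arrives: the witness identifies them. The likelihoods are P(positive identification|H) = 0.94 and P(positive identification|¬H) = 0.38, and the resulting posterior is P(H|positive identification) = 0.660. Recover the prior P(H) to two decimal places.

In odds form, posterior odds = prior odds × likelihood ratio, so prior odds = posterior odds ÷ LR.
Posterior odds = 0.660/(1−0.660) = 1.9412. LR = 0.94/0.38 = 2.4737.
Prior odds = 1.9412/2.4737 = 0.7847, so P(H) = 0.7847/(1+0.7847) ≈ 0.44.

P(H) = 0.44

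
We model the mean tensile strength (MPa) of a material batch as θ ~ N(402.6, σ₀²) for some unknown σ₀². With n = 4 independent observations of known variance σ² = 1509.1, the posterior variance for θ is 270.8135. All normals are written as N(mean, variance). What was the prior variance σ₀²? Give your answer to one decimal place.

σ₀² = 959.7

For the Normal–Normal model with known σ², precisions add: τ_n = τ₀ + n/σ².
So 1/σ₀² = 1/270.8135 − 4/1509.1 = 0.003693 − 0.002651 = 0.001042.
Hence σ₀² = 1/0.001042 ≈ 959.7.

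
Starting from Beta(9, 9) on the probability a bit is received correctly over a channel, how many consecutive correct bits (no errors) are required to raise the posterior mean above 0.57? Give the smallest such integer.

After k correct bits and 0 errors the posterior is Beta(9+k, 9), with mean (9+k)/(9+9+k).
Set (9+k)/(18+k) > 0.57 and solve: k > (0.57·18 − 9)/(1 − 0.57) = 2.930.
The smallest integer exceeding 2.930 is 3.

k = 3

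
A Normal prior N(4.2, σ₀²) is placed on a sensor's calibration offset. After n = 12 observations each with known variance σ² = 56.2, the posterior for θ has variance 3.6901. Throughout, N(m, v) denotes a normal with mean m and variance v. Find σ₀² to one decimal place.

For the Normal–Normal model with known σ², precisions add: τ_n = τ₀ + n/σ².
So 1/σ₀² = 1/3.6901 − 12/56.2 = 0.270995 − 0.213523 = 0.057472.
Hence σ₀² = 1/0.057472 ≈ 17.4.

σ₀² = 17.4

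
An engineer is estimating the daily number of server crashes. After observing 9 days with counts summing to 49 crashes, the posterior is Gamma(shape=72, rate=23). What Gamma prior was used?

Gamma–Poisson conjugacy: posterior shape = α + Σxᵢ, posterior rate = β + n.
So α = 72 − 49 = 23 and β = 23 − 9 = 14.

Gamma(shape=23, rate=14)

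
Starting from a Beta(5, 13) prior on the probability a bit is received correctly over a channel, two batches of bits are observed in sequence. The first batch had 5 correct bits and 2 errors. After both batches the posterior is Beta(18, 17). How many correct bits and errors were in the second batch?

Because Beta–binomial updating is additive in the counts, the combined data contributed (α_post−α_prior, β_post−β_prior) successes and failures.
Total across both batches: 18−5=13 correct bits, 17−13=4 errors.
Subtract the first batch: 13−5=8 correct bits and 4−2=2 errors.

8 correct bits and 2 errors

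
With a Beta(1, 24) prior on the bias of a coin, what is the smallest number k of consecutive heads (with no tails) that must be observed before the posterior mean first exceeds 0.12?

k = 3

After k heads and 0 tails the posterior is Beta(1+k, 24), with mean (1+k)/(1+24+k).
Set (1+k)/(25+k) > 0.12 and solve: k > (0.12·25 − 1)/(1 − 0.12) = 2.273.
The smallest integer exceeding 2.273 is 3, and checking k=3: (4)/(28) = 0.1429 > 0.12.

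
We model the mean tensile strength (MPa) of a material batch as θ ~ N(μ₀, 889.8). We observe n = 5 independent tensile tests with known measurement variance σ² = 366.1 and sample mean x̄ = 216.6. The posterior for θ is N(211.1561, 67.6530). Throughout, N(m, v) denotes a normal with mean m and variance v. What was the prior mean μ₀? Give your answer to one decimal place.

μ₀ = 145.0

With known observation variance, the Normal–Normal posterior has precision τ_n = τ₀ + n/σ² and mean μ_n = (τ₀μ₀ + (n/σ²)x̄)/τ_n.
Here τ₀ = 1/889.8 = 0.001124 and τ_data = 5/366.1 = 0.013657, so τ_n = 0.014781.
Rearranging for μ₀: μ₀ = (μ_n·τ_n − τ_data·x̄)/τ₀ = (211.1561·0.014781 − 0.013657·216.6) / 0.001124 = 0.162992/0.001124 ≈ 145.0.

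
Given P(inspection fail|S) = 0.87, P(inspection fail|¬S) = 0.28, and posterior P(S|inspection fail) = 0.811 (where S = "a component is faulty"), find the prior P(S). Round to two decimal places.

P(S) = 0.58

Bayes' rule in odds form gives O(S|E) = O(S)·[P(E|S)/P(E|¬S)], hence O(S) = O(S|E)/LR.
Posterior odds = 0.811/(1−0.811) = 4.2910. LR = 0.87/0.28 = 3.1071.
Prior odds = 4.2910/3.1071 = 1.3810, so P(S) = 1.3810/(1+1.3810) ≈ 0.58.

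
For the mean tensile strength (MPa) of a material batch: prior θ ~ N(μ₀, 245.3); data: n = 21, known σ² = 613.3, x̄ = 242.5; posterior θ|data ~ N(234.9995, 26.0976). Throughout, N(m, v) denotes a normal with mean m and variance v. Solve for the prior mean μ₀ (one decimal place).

With known observation variance, the Normal–Normal posterior has precision τ_n = τ₀ + n/σ² and mean μ_n = (τ₀μ₀ + (n/σ²)x̄)/τ_n.
Here τ₀ = 1/245.3 = 0.004077 and τ_data = 21/613.3 = 0.034241, so τ_n = 0.038318.
Rearranging for μ₀: μ₀ = (μ_n·τ_n − τ_data·x̄)/τ₀ = (234.9995·0.038318 − 0.034241·242.5) / 0.004077 = 0.701268/0.004077 ≈ 172.0.

μ₀ = 172.0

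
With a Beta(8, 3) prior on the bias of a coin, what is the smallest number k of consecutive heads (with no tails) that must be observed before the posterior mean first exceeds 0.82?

k = 6

After k heads and 0 tails the posterior is Beta(8+k, 3), with mean (8+k)/(8+3+k).
Set (8+k)/(11+k) > 0.82 and solve: k > (0.82·11 − 8)/(1 − 0.82) = 5.667.
The smallest integer exceeding 5.667 is 6, and checking k=6: (14)/(17) = 0.8235 > 0.82.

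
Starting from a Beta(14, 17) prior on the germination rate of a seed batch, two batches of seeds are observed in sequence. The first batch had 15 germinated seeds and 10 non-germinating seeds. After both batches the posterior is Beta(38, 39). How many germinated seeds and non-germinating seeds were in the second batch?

9 germinated seeds and 12 non-germinating seeds

Sequential conjugate updates are equivalent to a single update on the pooled data, so total successes = posterior α − prior α and total failures = posterior β − prior β.
Total across both batches: 38−14=24 germinated seeds, 39−17=22 non-germinating seeds.
Subtract the first batch: 24−15=9 germinated seeds and 22−10=12 non-germinating seeds.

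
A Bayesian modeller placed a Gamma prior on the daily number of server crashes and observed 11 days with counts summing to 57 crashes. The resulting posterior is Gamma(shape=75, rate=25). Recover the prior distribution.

A Gamma(α, β) prior (rate parametrization) on a Poisson rate with n observations summing to S gives posterior Gamma(α+S, β+n).
So α = 75 − 57 = 18 and β = 25 − 11 = 14.

Gamma(shape=18, rate=14)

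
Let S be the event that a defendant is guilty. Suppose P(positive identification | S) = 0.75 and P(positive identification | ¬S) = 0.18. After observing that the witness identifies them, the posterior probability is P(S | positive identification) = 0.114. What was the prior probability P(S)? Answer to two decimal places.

P(S) = 0.03

Bayes' rule in odds form gives O(S|E) = O(S)·[P(E|S)/P(E|¬S)], hence O(S) = O(S|E)/LR.
Posterior odds = 0.114/(1−0.114) = 0.1287. LR = 0.75/0.18 = 4.1667.
Prior odds = 0.1287/4.1667 = 0.0309, so P(S) = 0.0309/(1+0.0309) ≈ 0.03.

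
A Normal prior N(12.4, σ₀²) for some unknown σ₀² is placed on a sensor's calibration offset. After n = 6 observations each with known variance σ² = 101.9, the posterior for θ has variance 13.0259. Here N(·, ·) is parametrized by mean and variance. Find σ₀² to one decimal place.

Posterior precision equals prior precision plus data precision: 1/σ_n² = 1/σ₀² + n/σ².
So 1/σ₀² = 1/13.0259 − 6/101.9 = 0.076770 − 0.058881 = 0.017889.
Hence σ₀² = 1/0.017889 ≈ 55.9.

σ₀² = 55.9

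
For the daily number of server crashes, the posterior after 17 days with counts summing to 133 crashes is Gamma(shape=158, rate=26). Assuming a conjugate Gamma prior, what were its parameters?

Gamma(shape=25, rate=9)

A Gamma(α, β) prior (rate parametrization) on a Poisson rate with n observations summing to S gives posterior Gamma(α+S, β+n).
So α = 158 − 133 = 25 and β = 26 − 17 = 9.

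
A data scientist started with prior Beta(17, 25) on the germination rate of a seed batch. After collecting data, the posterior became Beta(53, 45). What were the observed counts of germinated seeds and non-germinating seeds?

36 germinated seeds and 20 non-germinating seeds

Under Beta–binomial conjugacy the posterior parameters are (α+s, β+f).
So s = 53 − 17 = 36 and f = 45 − 25 = 20.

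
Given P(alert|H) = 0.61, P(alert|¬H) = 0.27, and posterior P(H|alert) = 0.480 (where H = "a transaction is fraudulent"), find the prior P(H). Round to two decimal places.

Bayes' rule in odds form gives O(H|E) = O(H)·[P(E|H)/P(E|¬H)], hence O(H) = O(H|E)/LR.
Posterior odds = 0.480/(1−0.480) = 0.9231. LR = 0.61/0.27 = 2.2593.
Prior odds = 0.9231/2.2593 = 0.4086, so P(H) = 0.4086/(1+0.4086) ≈ 0.29.

P(H) = 0.29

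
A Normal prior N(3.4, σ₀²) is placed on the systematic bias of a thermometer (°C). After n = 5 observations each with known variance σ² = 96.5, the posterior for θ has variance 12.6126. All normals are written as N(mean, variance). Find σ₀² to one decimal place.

Posterior precision equals prior precision plus data precision: 1/σ_n² = 1/σ₀² + n/σ².
So 1/σ₀² = 1/12.6126 − 5/96.5 = 0.079286 − 0.051813 = 0.027473.
Hence σ₀² = 1/0.027473 ≈ 36.4.

σ₀² = 36.4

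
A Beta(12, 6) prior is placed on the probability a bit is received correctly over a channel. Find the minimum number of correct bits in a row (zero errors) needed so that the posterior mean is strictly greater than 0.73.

k = 5

After k correct bits and 0 errors the posterior is Beta(12+k, 6), with mean (12+k)/(12+6+k).
Set (12+k)/(18+k) > 0.73 and solve: k > (0.73·18 − 12)/(1 − 0.73) = 4.222.
The smallest integer exceeding 4.222 is 5, and checking k=5: (17)/(23) = 0.7391 > 0.73.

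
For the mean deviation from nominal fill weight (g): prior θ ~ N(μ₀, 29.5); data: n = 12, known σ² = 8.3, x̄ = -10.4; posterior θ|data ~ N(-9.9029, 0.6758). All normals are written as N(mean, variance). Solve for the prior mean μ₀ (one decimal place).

μ₀ = 11.3

With known observation variance, the Normal–Normal posterior has precision τ_n = τ₀ + n/σ² and mean μ_n = (τ₀μ₀ + (n/σ²)x̄)/τ_n.
Here τ₀ = 1/29.5 = 0.033898 and τ_data = 12/8.3 = 1.445783, so τ_n = 1.479681.
Rearranging for μ₀: μ₀ = (μ_n·τ_n − τ_data·x̄)/τ₀ = (-9.9029·1.479681 − 1.445783·-10.4) / 0.033898 = 0.383010/0.033898 ≈ 11.3.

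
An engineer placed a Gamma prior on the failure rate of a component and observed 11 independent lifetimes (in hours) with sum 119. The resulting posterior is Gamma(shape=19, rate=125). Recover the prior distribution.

For an exponential likelihood with a Gamma(α, β) prior on the rate, n observations with total T give posterior Gamma(α+n, β+T).
So α = 19 − 11 = 8 and β = 125 − 119 = 6.

Gamma(shape=8, rate=6)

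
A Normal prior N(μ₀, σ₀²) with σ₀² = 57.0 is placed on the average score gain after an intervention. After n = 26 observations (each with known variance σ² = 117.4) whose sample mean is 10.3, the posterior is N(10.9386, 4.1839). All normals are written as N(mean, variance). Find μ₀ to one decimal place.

With known observation variance, the Normal–Normal posterior has precision τ_n = τ₀ + n/σ² and mean μ_n = (τ₀μ₀ + (n/σ²)x̄)/τ_n.
Here τ₀ = 1/57.0 = 0.017544 and τ_data = 26/117.4 = 0.221465, so τ_n = 0.239009.
Rearranging for μ₀: μ₀ = (μ_n·τ_n − τ_data·x̄)/τ₀ = (10.9386·0.239009 − 0.221465·10.3) / 0.017544 = 0.333334/0.017544 ≈ 19.0.

μ₀ = 19.0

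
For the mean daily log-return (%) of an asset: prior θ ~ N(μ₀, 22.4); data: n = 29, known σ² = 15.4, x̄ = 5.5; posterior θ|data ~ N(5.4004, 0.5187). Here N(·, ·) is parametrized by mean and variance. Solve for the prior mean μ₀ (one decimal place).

The posterior mean is a precision-weighted average: μ_n = (τ₀μ₀ + τ_data·x̄)/(τ₀+τ_data), with τ₀=1/σ₀² and τ_data=n/σ².
Here τ₀ = 1/22.4 = 0.044643 and τ_data = 29/15.4 = 1.883117, so τ_n = 1.927760.
Rearranging for μ₀: μ₀ = (μ_n·τ_n − τ_data·x̄)/τ₀ = (5.4004·1.927760 − 1.883117·5.5) / 0.044643 = 0.053532/0.044643 ≈ 1.2.

μ₀ = 1.2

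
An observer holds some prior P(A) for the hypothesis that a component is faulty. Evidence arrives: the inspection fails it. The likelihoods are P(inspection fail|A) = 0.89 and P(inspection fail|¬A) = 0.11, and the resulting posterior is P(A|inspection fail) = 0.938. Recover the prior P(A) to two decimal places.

P(A) = 0.65

Bayes' rule in odds form gives O(A|E) = O(A)·[P(E|A)/P(E|¬A)], hence O(A) = O(A|E)/LR.
Posterior odds = 0.938/(1−0.938) = 15.1290. LR = 0.89/0.11 = 8.0909.
Prior odds = 15.1290/8.0909 = 1.8699, so P(A) = 1.8699/(1+1.8699) ≈ 0.65.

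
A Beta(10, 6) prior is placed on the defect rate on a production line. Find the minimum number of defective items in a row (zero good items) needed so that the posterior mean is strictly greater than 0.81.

k = 16

After k defective items and 0 good items the posterior is Beta(10+k, 6), with mean (10+k)/(10+6+k).
Set (10+k)/(16+k) > 0.81 and solve: k > (0.81·16 − 10)/(1 − 0.81) = 15.579.
The smallest integer exceeding 15.579 is 16.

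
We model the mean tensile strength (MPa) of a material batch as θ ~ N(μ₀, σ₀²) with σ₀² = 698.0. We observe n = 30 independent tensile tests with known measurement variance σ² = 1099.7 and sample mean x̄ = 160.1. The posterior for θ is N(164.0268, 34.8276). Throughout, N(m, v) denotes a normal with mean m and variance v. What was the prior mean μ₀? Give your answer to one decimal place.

μ₀ = 238.8

The posterior mean is a precision-weighted average: μ_n = (τ₀μ₀ + τ_data·x̄)/(τ₀+τ_data), with τ₀=1/σ₀² and τ_data=n/σ².
Here τ₀ = 1/698.0 = 0.001433 and τ_data = 30/1099.7 = 0.027280, so τ_n = 0.028713.
Rearranging for μ₀: μ₀ = (μ_n·τ_n − τ_data·x̄)/τ₀ = (164.0268·0.028713 − 0.027280·160.1) / 0.001433 = 0.342174/0.001433 ≈ 238.8.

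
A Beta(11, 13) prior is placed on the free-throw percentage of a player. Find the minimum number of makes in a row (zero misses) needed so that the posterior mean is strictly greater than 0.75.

After k makes and 0 misses the posterior is Beta(11+k, 13), with mean (11+k)/(11+13+k).
Set (11+k)/(24+k) > 0.75 and solve: k > (0.75·24 − 11)/(1 − 0.75) = 28.000.
The smallest integer exceeding 28.000 is 29.

k = 29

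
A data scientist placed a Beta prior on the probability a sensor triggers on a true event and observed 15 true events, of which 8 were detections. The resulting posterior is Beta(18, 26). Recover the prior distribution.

Under Beta–binomial conjugacy the posterior parameters are (α+s, β+f).
So α = 18 − 8 = 10 and β = 26 − 7 = 19.

Beta(10, 19)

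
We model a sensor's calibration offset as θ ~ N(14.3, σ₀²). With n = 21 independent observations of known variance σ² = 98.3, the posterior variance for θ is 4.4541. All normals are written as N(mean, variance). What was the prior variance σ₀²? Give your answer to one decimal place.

σ₀² = 91.9

Posterior precision equals prior precision plus data precision: 1/σ_n² = 1/σ₀² + n/σ².
So 1/σ₀² = 1/4.4541 − 21/98.3 = 0.224512 − 0.213632 = 0.010880.
Hence σ₀² = 1/0.010880 ≈ 91.9.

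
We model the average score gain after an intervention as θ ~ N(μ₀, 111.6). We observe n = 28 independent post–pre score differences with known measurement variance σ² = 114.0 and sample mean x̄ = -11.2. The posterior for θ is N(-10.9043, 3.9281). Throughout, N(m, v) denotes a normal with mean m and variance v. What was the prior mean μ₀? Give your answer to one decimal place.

With known observation variance, the Normal–Normal posterior has precision τ_n = τ₀ + n/σ² and mean μ_n = (τ₀μ₀ + (n/σ²)x̄)/τ_n.
Here τ₀ = 1/111.6 = 0.008961 and τ_data = 28/114.0 = 0.245614, so τ_n = 0.254575.
Rearranging for μ₀: μ₀ = (μ_n·τ_n − τ_data·x̄)/τ₀ = (-10.9043·0.254575 − 0.245614·-11.2) / 0.008961 = -0.025085/0.008961 ≈ -2.8.

μ₀ = -2.8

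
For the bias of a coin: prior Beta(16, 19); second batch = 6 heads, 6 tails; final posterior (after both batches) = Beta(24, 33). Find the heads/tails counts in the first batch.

2 heads and 8 tails

Sequential conjugate updates are equivalent to a single update on the pooled data, so total successes = posterior α − prior α and total failures = posterior β − prior β.
Total across both batches: 24−16=8 heads, 33−19=14 tails.
Subtract the second batch: 8−6=2 heads and 14−6=8 tails.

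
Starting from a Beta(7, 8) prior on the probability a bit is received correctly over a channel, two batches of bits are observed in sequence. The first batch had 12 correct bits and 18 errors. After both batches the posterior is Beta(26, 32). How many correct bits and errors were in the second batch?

7 correct bits and 6 errors

Because Beta–binomial updating is additive in the counts, the combined data contributed (α_post−α_prior, β_post−β_prior) successes and failures.
Total across both batches: 26−7=19 correct bits, 32−8=24 errors.
Subtract the first batch: 19−12=7 correct bits and 24−18=6 errors.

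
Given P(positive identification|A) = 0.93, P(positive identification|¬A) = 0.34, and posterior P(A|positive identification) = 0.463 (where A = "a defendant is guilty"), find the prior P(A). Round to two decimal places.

In odds form, posterior odds = prior odds × likelihood ratio, so prior odds = posterior odds ÷ LR.
Posterior odds = 0.463/(1−0.463) = 0.8622. LR = 0.93/0.34 = 2.7353.
Prior odds = 0.8622/2.7353 = 0.3152, so P(A) = 0.3152/(1+0.3152) ≈ 0.24.

P(A) = 0.24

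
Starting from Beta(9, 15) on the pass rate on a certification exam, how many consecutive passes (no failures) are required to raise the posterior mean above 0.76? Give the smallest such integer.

k = 39

After k passes and 0 failures the posterior is Beta(9+k, 15), with mean (9+k)/(9+15+k).
Set (9+k)/(24+k) > 0.76 and solve: k > (0.76·24 − 9)/(1 − 0.76) = 38.500.
The smallest integer exceeding 38.500 is 39, and checking k=39: (48)/(63) = 0.7619 > 0.76.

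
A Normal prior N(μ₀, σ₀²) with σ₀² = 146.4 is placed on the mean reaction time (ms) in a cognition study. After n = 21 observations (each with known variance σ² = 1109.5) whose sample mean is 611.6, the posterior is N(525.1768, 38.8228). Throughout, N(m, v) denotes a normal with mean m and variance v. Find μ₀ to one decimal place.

μ₀ = 285.7

With known observation variance, the Normal–Normal posterior has precision τ_n = τ₀ + n/σ² and mean μ_n = (τ₀μ₀ + (n/σ²)x̄)/τ_n.
Here τ₀ = 1/146.4 = 0.006831 and τ_data = 21/1109.5 = 0.018927, so τ_n = 0.025758.
Rearranging for μ₀: μ₀ = (μ_n·τ_n − τ_data·x̄)/τ₀ = (525.1768·0.025758 − 0.018927·611.6) / 0.006831 = 1.951751/0.006831 ≈ 285.7.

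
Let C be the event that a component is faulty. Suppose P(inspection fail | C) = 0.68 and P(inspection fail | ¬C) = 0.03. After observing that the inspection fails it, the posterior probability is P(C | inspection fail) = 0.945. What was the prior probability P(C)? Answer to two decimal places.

Bayes' rule in odds form gives O(C|E) = O(C)·[P(E|C)/P(E|¬C)], hence O(C) = O(C|E)/LR.
Posterior odds = 0.945/(1−0.945) = 17.1818. LR = 0.68/0.03 = 22.6667.
Prior odds = 17.1818/22.6667 = 0.7580, so P(C) = 0.7580/(1+0.7580) ≈ 0.43.

P(C) = 0.43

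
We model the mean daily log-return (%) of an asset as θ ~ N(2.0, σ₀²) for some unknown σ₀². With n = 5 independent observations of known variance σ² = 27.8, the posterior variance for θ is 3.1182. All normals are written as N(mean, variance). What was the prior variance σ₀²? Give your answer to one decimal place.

σ₀² = 7.1

Posterior precision equals prior precision plus data precision: 1/σ_n² = 1/σ₀² + n/σ².
So 1/σ₀² = 1/3.1182 − 5/27.8 = 0.320698 − 0.179856 = 0.140842.
Hence σ₀² = 1/0.140842 ≈ 7.1.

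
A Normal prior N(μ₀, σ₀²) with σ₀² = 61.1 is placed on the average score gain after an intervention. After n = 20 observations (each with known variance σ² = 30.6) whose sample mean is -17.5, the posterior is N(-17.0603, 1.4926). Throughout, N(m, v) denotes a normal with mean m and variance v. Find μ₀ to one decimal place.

μ₀ = 0.5

The posterior mean is a precision-weighted average: μ_n = (τ₀μ₀ + τ_data·x̄)/(τ₀+τ_data), with τ₀=1/σ₀² and τ_data=n/σ².
Here τ₀ = 1/61.1 = 0.016367 and τ_data = 20/30.6 = 0.653595, so τ_n = 0.669962.
Rearranging for μ₀: μ₀ = (μ_n·τ_n − τ_data·x̄)/τ₀ = (-17.0603·0.669962 − 0.653595·-17.5) / 0.016367 = 0.008160/0.016367 ≈ 0.5.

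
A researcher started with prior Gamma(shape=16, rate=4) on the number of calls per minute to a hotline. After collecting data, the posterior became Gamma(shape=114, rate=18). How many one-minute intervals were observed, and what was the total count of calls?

A Gamma(α, β) prior (rate parametrization) on a Poisson rate with n observations summing to S gives posterior Gamma(α+S, β+n).
Matching: Σxᵢ = 114 − 16 = 98 and n = 18 − 4 = 14.

n = 14 one-minute intervals with total 98 calls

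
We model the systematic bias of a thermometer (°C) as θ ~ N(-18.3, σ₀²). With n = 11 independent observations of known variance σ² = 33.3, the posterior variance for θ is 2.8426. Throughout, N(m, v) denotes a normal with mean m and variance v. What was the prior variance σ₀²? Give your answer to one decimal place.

Posterior precision equals prior precision plus data precision: 1/σ_n² = 1/σ₀² + n/σ².
So 1/σ₀² = 1/2.8426 − 11/33.3 = 0.351791 − 0.330330 = 0.021461.
Hence σ₀² = 1/0.021461 ≈ 46.6.

σ₀² = 46.6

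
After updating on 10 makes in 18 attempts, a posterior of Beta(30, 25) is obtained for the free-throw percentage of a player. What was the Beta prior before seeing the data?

Beta(20, 17)

A Beta(α, β) prior with s successes and f failures in binomial data gives a Beta(α+s, β+f) posterior.
So α = 30 − 10 = 20 and β = 25 − 8 = 17.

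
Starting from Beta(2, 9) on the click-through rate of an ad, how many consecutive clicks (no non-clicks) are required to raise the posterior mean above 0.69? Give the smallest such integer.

After k clicks and 0 non-clicks the posterior is Beta(2+k, 9), with mean (2+k)/(2+9+k).
Set (2+k)/(11+k) > 0.69 and solve: k > (0.69·11 − 2)/(1 − 0.69) = 18.032.
The smallest integer exceeding 18.032 is 19.

k = 19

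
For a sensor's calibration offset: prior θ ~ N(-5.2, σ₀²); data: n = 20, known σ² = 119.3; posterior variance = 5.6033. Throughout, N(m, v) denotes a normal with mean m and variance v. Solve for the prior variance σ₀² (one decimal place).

Posterior precision equals prior precision plus data precision: 1/σ_n² = 1/σ₀² + n/σ².
So 1/σ₀² = 1/5.6033 − 20/119.3 = 0.178466 − 0.167645 = 0.010821.
Hence σ₀² = 1/0.010821 ≈ 92.4.

σ₀² = 92.4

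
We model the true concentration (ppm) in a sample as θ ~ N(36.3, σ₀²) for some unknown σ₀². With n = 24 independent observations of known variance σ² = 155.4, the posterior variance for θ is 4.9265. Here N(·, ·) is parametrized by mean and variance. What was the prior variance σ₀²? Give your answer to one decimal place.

σ₀² = 20.6

For the Normal–Normal model with known σ², precisions add: τ_n = τ₀ + n/σ².
So 1/σ₀² = 1/4.9265 − 24/155.4 = 0.202984 − 0.154440 = 0.048544.
Hence σ₀² = 1/0.048544 ≈ 20.6.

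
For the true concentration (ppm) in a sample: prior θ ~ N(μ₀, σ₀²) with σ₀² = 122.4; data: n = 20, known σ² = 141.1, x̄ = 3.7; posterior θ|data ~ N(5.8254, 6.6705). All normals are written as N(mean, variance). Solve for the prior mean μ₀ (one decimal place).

μ₀ = 42.7

With known observation variance, the Normal–Normal posterior has precision τ_n = τ₀ + n/σ² and mean μ_n = (τ₀μ₀ + (n/σ²)x̄)/τ_n.
Here τ₀ = 1/122.4 = 0.008170 and τ_data = 20/141.1 = 0.141743, so τ_n = 0.149913.
Rearranging for μ₀: μ₀ = (μ_n·τ_n − τ_data·x̄)/τ₀ = (5.8254·0.149913 − 0.141743·3.7) / 0.008170 = 0.348854/0.008170 ≈ 42.7.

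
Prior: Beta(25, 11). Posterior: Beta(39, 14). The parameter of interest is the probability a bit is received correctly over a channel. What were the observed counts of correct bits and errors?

14 correct bits and 3 errors

Under Beta–binomial conjugacy the posterior parameters are (α+s, β+f).
So s = 39 − 25 = 14 and f = 14 − 11 = 3.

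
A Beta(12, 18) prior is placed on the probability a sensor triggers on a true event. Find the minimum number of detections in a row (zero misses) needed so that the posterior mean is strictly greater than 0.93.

After k detections and 0 misses the posterior is Beta(12+k, 18), with mean (12+k)/(12+18+k).
Set (12+k)/(30+k) > 0.93 and solve: k > (0.93·30 − 12)/(1 − 0.93) = 227.143.
The smallest integer exceeding 227.143 is 228.

k = 228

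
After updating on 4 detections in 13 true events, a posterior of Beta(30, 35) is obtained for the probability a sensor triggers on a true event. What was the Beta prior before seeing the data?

Beta is conjugate to the binomial likelihood: posterior = Beta(α+s, β+f).
Subtract the data counts: 30−4=26, 35−9=26.

Beta(26, 26)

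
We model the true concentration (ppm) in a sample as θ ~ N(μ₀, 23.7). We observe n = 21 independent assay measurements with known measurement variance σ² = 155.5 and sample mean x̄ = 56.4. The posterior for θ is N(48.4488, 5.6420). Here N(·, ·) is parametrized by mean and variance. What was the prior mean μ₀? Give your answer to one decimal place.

μ₀ = 23.0

With known observation variance, the Normal–Normal posterior has precision τ_n = τ₀ + n/σ² and mean μ_n = (τ₀μ₀ + (n/σ²)x̄)/τ_n.
Here τ₀ = 1/23.7 = 0.042194 and τ_data = 21/155.5 = 0.135048, so τ_n = 0.177242.
Rearranging for μ₀: μ₀ = (μ_n·τ_n − τ_data·x̄)/τ₀ = (48.4488·0.177242 − 0.135048·56.4) / 0.042194 = 0.970455/0.042194 ≈ 23.0.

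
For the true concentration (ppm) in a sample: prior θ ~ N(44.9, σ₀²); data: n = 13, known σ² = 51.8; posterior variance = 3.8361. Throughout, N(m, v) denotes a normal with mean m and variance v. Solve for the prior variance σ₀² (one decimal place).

σ₀² = 102.9

For the Normal–Normal model with known σ², precisions add: τ_n = τ₀ + n/σ².
So 1/σ₀² = 1/3.8361 − 13/51.8 = 0.260681 − 0.250965 = 0.009716.
Hence σ₀² = 1/0.009716 ≈ 102.9.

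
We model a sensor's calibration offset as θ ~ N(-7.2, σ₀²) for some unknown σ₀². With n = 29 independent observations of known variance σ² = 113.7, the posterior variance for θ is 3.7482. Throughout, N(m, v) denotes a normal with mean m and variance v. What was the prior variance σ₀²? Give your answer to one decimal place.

σ₀² = 85.2

Posterior precision equals prior precision plus data precision: 1/σ_n² = 1/σ₀² + n/σ².
So 1/σ₀² = 1/3.7482 − 29/113.7 = 0.266795 − 0.255057 = 0.011738.
Hence σ₀² = 1/0.011738 ≈ 85.2.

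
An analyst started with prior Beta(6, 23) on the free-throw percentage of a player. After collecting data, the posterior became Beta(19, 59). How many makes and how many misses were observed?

13 makes and 36 misses

A Beta(a, b) prior with s successes and f failures in binomial data gives a Beta(a+s, b+f) posterior.
Match parameters: s=19−6=13, f=59−23=36.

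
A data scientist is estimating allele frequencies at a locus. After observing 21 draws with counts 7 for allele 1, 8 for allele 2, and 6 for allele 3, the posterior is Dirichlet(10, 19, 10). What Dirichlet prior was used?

For a Dirichlet(α) prior with multinomial counts c, the posterior is Dirichlet(α + c) componentwise.
Subtract each count from the matching posterior parameter: 10−7=3, 19−8=11, 10−6=4.

Dirichlet(3, 11, 4)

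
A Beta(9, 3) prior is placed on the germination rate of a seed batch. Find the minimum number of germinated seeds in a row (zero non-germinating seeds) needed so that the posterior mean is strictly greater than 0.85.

k = 9

After k germinated seeds and 0 non-germinating seeds the posterior is Beta(9+k, 3), with mean (9+k)/(9+3+k).
Set (9+k)/(12+k) > 0.85 and solve: k > (0.85·12 − 9)/(1 − 0.85) = 8.000.
The smallest integer exceeding 8.000 is 9, and checking k=9: (18)/(21) = 0.8571 > 0.85.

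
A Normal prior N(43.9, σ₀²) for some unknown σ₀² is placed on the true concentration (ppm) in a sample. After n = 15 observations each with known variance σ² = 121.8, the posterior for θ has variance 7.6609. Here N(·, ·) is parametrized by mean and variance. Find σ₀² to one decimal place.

σ₀² = 135.5

For the Normal–Normal model with known σ², precisions add: τ_n = τ₀ + n/σ².
So 1/σ₀² = 1/7.6609 − 15/121.8 = 0.130533 − 0.123153 = 0.007380.
Hence σ₀² = 1/0.007380 ≈ 135.5.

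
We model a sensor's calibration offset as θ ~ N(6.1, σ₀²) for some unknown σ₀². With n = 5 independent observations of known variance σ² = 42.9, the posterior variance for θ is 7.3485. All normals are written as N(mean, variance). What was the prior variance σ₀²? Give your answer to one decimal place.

Posterior precision equals prior precision plus data precision: 1/σ_n² = 1/σ₀² + n/σ².
So 1/σ₀² = 1/7.3485 − 5/42.9 = 0.136082 − 0.116550 = 0.019532.
Hence σ₀² = 1/0.019532 ≈ 51.2.

σ₀² = 51.2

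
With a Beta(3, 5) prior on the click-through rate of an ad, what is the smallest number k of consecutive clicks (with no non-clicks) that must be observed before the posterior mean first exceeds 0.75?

k = 13

After k clicks and 0 non-clicks the posterior is Beta(3+k, 5), with mean (3+k)/(3+5+k).
Set (3+k)/(8+k) > 0.75 and solve: k > (0.75·8 − 3)/(1 − 0.75) = 12.000.
The smallest integer exceeding 12.000 is 13.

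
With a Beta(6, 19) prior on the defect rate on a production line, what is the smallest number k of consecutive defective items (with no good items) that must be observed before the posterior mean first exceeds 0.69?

After k defective items and 0 good items the posterior is Beta(6+k, 19), with mean (6+k)/(6+19+k).
Set (6+k)/(25+k) > 0.69 and solve: k > (0.69·25 − 6)/(1 − 0.69) = 36.290.
The smallest integer exceeding 36.290 is 37.

k = 37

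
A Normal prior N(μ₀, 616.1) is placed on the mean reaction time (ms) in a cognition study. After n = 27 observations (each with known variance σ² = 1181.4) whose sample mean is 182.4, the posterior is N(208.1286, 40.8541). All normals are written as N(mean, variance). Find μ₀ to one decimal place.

With known observation variance, the Normal–Normal posterior has precision τ_n = τ₀ + n/σ² and mean μ_n = (τ₀μ₀ + (n/σ²)x̄)/τ_n.
Here τ₀ = 1/616.1 = 0.001623 and τ_data = 27/1181.4 = 0.022854, so τ_n = 0.024477.
Rearranging for μ₀: μ₀ = (μ_n·τ_n − τ_data·x̄)/τ₀ = (208.1286·0.024477 − 0.022854·182.4) / 0.001623 = 0.925794/0.001623 ≈ 570.4.

μ₀ = 570.4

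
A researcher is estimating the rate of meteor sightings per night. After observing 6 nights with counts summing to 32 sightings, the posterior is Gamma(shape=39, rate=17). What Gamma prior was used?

Gamma–Poisson conjugacy: posterior shape = α + Σxᵢ, posterior rate = β + n.
So α = 39 − 32 = 7 and β = 17 − 6 = 11.

Gamma(shape=7, rate=11)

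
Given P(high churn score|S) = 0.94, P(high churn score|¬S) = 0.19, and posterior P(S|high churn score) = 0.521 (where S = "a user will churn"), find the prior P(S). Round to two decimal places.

P(S) = 0.18

Bayes' rule in odds form gives O(S|E) = O(S)·[P(E|S)/P(E|¬S)], hence O(S) = O(S|E)/LR.
Posterior odds = 0.521/(1−0.521) = 1.0877. LR = 0.94/0.19 = 4.9474.
Prior odds = 1.0877/4.9474 = 0.2199, so P(S) = 0.2199/(1+0.2199) ≈ 0.18.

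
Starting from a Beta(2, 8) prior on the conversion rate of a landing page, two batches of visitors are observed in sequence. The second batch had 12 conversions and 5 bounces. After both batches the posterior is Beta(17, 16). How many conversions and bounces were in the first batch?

3 conversions and 3 bounces

Sequential conjugate updates are equivalent to a single update on the pooled data, so total successes = posterior α − prior α and total failures = posterior β − prior β.
Total across both batches: 17−2=15 conversions, 16−8=8 bounces.
Subtract the second batch: 15−12=3 conversions and 8−5=3 bounces.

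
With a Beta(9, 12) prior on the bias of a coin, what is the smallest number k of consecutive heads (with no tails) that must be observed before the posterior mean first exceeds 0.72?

After k heads and 0 tails the posterior is Beta(9+k, 12), with mean (9+k)/(9+12+k).
Set (9+k)/(21+k) > 0.72 and solve: k > (0.72·21 − 9)/(1 − 0.72) = 21.857.
The smallest integer exceeding 21.857 is 22.

k = 22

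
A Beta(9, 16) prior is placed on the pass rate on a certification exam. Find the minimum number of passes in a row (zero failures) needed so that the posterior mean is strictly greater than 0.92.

k = 176

After k passes and 0 failures the posterior is Beta(9+k, 16), with mean (9+k)/(9+16+k).
Set (9+k)/(25+k) > 0.92 and solve: k > (0.92·25 − 9)/(1 − 0.92) = 175.000.
The smallest integer exceeding 175.000 is 176, and checking k=176: (185)/(201) = 0.9204 > 0.92.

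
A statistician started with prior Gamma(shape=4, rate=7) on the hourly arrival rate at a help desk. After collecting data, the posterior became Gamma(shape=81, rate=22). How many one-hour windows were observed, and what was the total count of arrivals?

n = 15 one-hour windows with total 77 arrivals

A Gamma(α, β) prior (rate parametrization) on a Poisson rate with n observations summing to S gives posterior Gamma(α+S, β+n).
Matching: Σxᵢ = 81 − 4 = 77 and n = 22 − 7 = 15.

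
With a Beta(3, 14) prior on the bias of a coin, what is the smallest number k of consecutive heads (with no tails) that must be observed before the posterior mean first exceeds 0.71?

k = 32

After k heads and 0 tails the posterior is Beta(3+k, 14), with mean (3+k)/(3+14+k).
Set (3+k)/(17+k) > 0.71 and solve: k > (0.71·17 − 3)/(1 − 0.71) = 31.276.
The smallest integer exceeding 31.276 is 32, and checking k=32: (35)/(49) = 0.7143 > 0.71.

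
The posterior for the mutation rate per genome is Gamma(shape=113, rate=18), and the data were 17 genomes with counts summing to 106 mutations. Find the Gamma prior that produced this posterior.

A Gamma(α, β) prior (rate parametrization) on a Poisson rate with n observations summing to S gives posterior Gamma(α+S, β+n).
So α = 113 − 106 = 7 and β = 18 − 17 = 1.

Gamma(shape=7, rate=1)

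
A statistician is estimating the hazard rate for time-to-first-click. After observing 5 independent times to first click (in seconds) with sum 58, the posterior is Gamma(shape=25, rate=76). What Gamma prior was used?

Gamma(shape=20, rate=18)

Gamma–exponential conjugacy: posterior shape = α + n, posterior rate = β + Σtᵢ.
So α = 25 − 5 = 20 and β = 76 − 58 = 18.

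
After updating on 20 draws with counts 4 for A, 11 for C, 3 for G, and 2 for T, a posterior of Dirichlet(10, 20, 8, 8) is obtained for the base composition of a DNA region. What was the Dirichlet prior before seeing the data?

Dirichlet(6, 9, 5, 6)

For a Dirichlet(α) prior with multinomial counts c, the posterior is Dirichlet(α + c) componentwise.
Subtract each count from the matching posterior parameter: 10−4=6, 20−11=9, 8−3=5, 8−2=6.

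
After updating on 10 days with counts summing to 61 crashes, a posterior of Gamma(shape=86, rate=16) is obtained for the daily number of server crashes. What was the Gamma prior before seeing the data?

Gamma–Poisson conjugacy: posterior shape = α + Σxᵢ, posterior rate = β + n.
So α = 86 − 61 = 25 and β = 16 − 10 = 6.

Gamma(shape=25, rate=6)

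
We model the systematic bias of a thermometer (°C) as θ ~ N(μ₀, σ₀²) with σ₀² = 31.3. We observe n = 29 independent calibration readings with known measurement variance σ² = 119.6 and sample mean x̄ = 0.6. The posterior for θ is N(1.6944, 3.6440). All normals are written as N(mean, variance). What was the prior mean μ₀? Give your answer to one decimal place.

μ₀ = 10.0

The posterior mean is a precision-weighted average: μ_n = (τ₀μ₀ + τ_data·x̄)/(τ₀+τ_data), with τ₀=1/σ₀² and τ_data=n/σ².
Here τ₀ = 1/31.3 = 0.031949 and τ_data = 29/119.6 = 0.242475, so τ_n = 0.274424.
Rearranging for μ₀: μ₀ = (μ_n·τ_n − τ_data·x̄)/τ₀ = (1.6944·0.274424 − 0.242475·0.6) / 0.031949 = 0.319499/0.031949 ≈ 10.0.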